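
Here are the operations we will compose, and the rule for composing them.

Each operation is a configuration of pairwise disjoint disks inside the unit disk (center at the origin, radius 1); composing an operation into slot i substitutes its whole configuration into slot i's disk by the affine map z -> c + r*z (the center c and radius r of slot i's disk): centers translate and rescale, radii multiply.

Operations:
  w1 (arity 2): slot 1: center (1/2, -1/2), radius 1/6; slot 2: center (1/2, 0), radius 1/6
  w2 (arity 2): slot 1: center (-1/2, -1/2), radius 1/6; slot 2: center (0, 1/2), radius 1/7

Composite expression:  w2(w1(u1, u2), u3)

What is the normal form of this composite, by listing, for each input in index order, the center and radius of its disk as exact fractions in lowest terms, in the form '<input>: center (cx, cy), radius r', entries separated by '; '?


u1: center (-5/12, -7/12), radius 1/36; u2: center (-5/12, -1/2), radius 1/36; u3: center (0, 1/2), radius 1/7

Affine substitution under w2: radii multiply and u-centers shift.
input u1: composing its 2 substitution steps yields center (-5/12, -7/12), radius 1/36
input u2: composing its 2 substitution steps yields center (-5/12, -1/2), radius 1/36
input u3: composing its 1 substitution step yields center (0, 1/2), radius 1/7


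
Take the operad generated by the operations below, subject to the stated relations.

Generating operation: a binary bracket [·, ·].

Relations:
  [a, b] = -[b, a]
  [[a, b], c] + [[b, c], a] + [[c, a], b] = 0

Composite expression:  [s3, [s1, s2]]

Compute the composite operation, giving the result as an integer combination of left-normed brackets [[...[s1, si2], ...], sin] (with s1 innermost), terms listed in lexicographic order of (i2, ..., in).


Antisymmetry and Jacobi reduce to s1-anchored left-normed brackets.
Composite bracket: [s3, [s1, s2]]
Expanding via [a, b] = ab - ba: 4 signed words (2^2 = 4).
The s1-initial words carry the normal form:
  s1s2s3 (sign -1) contributes -[[s1, s2], s3]

-[[s1, s2], s3]


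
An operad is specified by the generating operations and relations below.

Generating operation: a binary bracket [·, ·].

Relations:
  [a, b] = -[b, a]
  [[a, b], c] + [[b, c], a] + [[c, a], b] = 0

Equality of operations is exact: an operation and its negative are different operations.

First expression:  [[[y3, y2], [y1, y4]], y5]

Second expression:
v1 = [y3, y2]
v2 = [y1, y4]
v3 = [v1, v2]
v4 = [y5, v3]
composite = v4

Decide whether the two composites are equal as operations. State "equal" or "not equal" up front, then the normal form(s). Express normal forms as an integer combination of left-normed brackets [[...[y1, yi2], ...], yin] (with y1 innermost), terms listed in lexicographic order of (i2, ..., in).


not equal; the first gives [[[[y1, y4], y2], y3], y5] - [[[[y1, y4], y3], y2], y5] and the second -[[[[y1, y4], y2], y3], y5] + [[[[y1, y4], y3], y2], y5]


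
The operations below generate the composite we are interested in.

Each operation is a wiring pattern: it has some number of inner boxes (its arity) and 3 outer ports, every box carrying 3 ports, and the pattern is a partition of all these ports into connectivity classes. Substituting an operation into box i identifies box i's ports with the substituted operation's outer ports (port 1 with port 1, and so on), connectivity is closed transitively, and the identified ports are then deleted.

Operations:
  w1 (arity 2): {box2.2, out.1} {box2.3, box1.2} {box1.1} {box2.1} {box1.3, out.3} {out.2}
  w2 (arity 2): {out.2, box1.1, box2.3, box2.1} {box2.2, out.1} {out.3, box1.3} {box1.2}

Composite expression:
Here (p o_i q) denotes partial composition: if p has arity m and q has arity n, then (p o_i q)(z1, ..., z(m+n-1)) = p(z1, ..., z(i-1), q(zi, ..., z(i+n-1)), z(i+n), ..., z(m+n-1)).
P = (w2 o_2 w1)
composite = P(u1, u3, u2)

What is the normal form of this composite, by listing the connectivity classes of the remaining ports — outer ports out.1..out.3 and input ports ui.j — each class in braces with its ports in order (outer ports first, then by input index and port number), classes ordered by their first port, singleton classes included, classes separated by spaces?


{out.1} {out.2, u1.1, u2.2, u3.3} {out.3, u1.3} {u1.2} {u2.1} {u2.3, u3.2} {u3.1}

Reachability decides: close wires over w2-identified ports.
through w1, on inputs (u3, u2): {out.1, u2.2} {out.2} {out.3, u3.3} {u2.1} {u2.3, u3.2} {u3.1} (out.j = stage outer ports)
through w2, on inputs (u1, u3, u2): {out.1} {out.2, u1.1, u2.2, u3.3} {out.3, u1.3} {u1.2} {u2.1} {u2.3, u3.2} {u3.1} (out.j = stage outer ports)


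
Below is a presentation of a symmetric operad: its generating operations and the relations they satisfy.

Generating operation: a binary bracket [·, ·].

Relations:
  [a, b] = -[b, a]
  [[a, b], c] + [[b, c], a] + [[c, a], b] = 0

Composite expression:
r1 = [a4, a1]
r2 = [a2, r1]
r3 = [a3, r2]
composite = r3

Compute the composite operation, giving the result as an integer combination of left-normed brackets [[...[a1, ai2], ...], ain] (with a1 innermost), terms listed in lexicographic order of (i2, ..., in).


-[[[a1, a4], a2], a3]


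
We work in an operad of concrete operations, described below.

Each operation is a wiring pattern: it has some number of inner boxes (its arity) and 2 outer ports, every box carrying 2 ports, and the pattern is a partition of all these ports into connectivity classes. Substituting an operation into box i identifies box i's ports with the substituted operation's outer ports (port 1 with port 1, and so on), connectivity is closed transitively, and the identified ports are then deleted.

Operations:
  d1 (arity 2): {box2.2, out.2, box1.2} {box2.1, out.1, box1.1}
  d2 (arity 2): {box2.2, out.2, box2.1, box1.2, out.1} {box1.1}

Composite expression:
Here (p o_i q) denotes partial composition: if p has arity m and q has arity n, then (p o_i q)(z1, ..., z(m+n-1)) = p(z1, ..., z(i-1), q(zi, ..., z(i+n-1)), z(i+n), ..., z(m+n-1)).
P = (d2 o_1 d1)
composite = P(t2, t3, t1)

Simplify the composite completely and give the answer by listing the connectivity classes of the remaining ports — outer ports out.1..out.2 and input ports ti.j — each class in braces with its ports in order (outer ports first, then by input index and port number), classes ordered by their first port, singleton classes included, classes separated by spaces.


{out.1, out.2, t1.1, t1.2, t2.2, t3.2} {t2.1, t3.1}


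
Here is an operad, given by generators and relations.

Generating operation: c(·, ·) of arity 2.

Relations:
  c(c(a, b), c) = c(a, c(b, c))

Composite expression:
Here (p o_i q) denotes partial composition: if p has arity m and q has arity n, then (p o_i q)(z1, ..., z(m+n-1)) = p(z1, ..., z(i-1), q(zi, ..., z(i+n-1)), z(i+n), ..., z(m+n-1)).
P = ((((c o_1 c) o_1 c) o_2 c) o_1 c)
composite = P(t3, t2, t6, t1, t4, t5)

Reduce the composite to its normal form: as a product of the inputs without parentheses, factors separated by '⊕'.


t3 ⊕ t2 ⊕ t6 ⊕ t1 ⊕ t4 ⊕ t5

All parenthesizations of c agree; list the t-inputs left to right.
c(t3, t2) flattens to t3 ⊕ t2
c(t6, t1) flattens to t6 ⊕ t1
c(c(t3, t2), c(t6, t1)) flattens to t3 ⊕ t2 ⊕ t6 ⊕ t1
c(c(c(t3, t2), c(t6, t1)), t4) flattens to t3 ⊕ t2 ⊕ t6 ⊕ t1 ⊕ t4
c(c(c(c(t3, t2), c(t6, t1)), t4), t5) flattens to t3 ⊕ t2 ⊕ t6 ⊕ t1 ⊕ t4 ⊕ t5


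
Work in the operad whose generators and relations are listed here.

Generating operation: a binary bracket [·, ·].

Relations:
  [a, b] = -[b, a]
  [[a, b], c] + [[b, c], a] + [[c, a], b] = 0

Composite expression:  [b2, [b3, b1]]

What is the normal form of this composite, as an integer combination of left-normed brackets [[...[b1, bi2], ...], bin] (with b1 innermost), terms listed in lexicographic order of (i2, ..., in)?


Expand each bracket as ab - ba; the b1-initial words give the coefficients.
Composite bracket: [b2, [b3, b1]]
Under [a, b] = ab - ba we get 4 signed associative words (2^2 = 4).
Coefficients come from the b1-initial words:
  b1b3b2 appears with sign +1, giving the term +[[b1, b3], b2]

[[b1, b3], b2]


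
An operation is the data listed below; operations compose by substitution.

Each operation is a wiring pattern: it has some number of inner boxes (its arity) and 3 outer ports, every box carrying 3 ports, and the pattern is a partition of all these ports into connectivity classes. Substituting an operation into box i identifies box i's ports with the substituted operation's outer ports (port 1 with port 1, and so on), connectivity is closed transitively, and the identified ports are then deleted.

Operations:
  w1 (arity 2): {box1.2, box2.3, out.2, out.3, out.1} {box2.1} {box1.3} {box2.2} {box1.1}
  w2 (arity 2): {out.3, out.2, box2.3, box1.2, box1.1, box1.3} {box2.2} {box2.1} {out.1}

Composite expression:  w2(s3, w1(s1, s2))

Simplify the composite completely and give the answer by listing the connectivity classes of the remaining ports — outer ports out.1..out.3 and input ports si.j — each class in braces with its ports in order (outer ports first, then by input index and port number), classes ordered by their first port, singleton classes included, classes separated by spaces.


{out.1} {out.2, out.3, s1.2, s2.3, s3.1, s3.2, s3.3} {s1.1} {s1.3} {s2.1} {s2.2}

Two ports join when wires chain via w2-identified ports.
the subtree at w1 composes to {out.1, out.2, out.3, s1.2, s2.3} {s1.1} {s1.3} {s2.1} {s2.2} on (s1, s2); out.j = own outer ports
the subtree at w2 composes to {out.1} {out.2, out.3, s1.2, s2.3, s3.1, s3.2, s3.3} {s1.1} {s1.3} {s2.1} {s2.2} on (s3, s1, s2); out.j = own outer ports


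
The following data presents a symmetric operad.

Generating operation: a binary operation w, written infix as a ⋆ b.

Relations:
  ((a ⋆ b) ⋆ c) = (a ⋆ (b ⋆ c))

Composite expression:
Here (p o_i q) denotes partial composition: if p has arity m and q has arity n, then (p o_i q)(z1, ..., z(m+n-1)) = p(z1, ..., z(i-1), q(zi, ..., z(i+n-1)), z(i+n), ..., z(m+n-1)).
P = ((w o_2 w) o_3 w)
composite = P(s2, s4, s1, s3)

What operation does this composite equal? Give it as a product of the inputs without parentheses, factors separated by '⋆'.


s2 ⋆ s4 ⋆ s1 ⋆ s3

All parenthesizations of w agree; list the s-inputs left to right.
(s1 ⋆ s3) reduces to s1 ⋆ s3
(s4 ⋆ (s1 ⋆ s3)) reduces to s4 ⋆ s1 ⋆ s3
(s2 ⋆ (s4 ⋆ (s1 ⋆ s3))) reduces to s2 ⋆ s4 ⋆ s1 ⋆ s3


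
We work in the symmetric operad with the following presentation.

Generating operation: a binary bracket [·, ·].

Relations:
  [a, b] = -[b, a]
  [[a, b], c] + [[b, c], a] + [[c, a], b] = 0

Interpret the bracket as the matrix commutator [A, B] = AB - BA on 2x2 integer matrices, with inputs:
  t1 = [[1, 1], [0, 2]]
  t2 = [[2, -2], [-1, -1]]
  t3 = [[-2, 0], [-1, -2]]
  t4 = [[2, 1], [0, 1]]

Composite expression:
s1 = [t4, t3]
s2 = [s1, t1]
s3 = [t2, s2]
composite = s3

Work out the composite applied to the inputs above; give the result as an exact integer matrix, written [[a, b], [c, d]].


[[0, -10], [5, 0]]


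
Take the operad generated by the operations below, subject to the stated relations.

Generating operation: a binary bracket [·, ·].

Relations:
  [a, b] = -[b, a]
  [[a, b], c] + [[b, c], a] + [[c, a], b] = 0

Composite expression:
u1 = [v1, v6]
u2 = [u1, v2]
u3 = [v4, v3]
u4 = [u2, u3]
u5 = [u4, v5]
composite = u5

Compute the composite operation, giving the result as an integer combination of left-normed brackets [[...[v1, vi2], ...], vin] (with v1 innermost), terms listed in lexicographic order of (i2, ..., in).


-[[[[[v1, v6], v2], v3], v4], v5] + [[[[[v1, v6], v2], v4], v3], v5]


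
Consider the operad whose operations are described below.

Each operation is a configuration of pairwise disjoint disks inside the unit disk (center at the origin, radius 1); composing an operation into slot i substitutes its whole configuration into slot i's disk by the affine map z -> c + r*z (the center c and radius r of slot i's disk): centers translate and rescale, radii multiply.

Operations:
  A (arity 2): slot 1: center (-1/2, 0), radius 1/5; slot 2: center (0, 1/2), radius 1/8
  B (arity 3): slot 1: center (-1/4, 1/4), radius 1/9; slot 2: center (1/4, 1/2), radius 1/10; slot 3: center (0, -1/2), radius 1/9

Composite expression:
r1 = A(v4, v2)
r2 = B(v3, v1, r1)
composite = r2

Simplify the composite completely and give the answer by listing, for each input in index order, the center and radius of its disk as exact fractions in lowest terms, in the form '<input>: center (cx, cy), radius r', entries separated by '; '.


v1: center (1/4, 1/2), radius 1/10; v2: center (0, -4/9), radius 1/72; v3: center (-1/4, 1/4), radius 1/9; v4: center (-1/18, -1/2), radius 1/45

Only the slot chain above each v matters under B; compose those maps.
input v3: applying the 1 nested substitution gives center (-1/4, 1/4), radius 1/9
input v1: applying the 1 nested substitution gives center (1/4, 1/2), radius 1/10
input v4: applying the 2 nested substitutions gives center (-1/18, -1/2), radius 1/45
input v2: applying the 2 nested substitutions gives center (0, -4/9), radius 1/72


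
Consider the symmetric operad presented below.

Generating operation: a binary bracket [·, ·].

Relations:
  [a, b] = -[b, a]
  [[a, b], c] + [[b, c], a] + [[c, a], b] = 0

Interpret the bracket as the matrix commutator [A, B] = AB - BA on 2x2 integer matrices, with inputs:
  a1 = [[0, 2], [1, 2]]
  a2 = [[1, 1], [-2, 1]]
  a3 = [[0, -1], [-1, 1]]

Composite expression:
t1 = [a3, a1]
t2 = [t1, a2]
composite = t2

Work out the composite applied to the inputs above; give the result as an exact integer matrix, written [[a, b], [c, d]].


[[5, 2], [4, -5]]

[a3, a1] = [[1, -4], [3, -1]]
[[a3, a1], a2] = [[5, 2], [4, -5]]


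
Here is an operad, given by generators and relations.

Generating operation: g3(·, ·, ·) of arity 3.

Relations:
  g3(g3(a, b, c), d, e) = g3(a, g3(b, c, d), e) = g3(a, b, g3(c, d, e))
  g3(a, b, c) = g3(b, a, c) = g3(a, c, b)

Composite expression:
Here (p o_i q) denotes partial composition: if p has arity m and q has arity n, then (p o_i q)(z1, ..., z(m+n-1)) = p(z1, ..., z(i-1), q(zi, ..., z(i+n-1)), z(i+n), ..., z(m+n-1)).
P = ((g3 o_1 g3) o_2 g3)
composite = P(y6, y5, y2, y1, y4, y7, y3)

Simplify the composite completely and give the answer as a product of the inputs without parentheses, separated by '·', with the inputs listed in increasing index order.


With g3 associative and commutative, the y-input set is all that matters.
g3(y5, y2, y1) linearizes to y5 · y2 · y1
g3(y6, g3(y5, y2, y1), y4) linearizes to y6 · y5 · y2 · y1 · y4
g3(g3(y6, g3(y5, y2, y1), y4), y7, y3) linearizes to y6 · y5 · y2 · y1 · y4 · y7 · y3
reordering the factors by index: y1 · y2 · y3 · y4 · y5 · y6 · y7

y1 · y2 · y3 · y4 · y5 · y6 · y7


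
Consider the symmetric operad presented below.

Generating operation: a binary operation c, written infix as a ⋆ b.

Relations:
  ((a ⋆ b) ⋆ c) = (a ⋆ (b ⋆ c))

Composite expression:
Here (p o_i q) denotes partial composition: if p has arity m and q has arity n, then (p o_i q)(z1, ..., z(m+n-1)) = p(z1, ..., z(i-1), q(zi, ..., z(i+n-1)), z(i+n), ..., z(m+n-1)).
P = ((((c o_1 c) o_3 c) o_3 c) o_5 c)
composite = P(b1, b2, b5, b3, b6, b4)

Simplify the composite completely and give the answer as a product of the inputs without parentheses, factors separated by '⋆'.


b1 ⋆ b2 ⋆ b5 ⋆ b3 ⋆ b6 ⋆ b4

Every regrouping of c is equal, so read the b-inputs in written order.
(b1 ⋆ b2) spells out as b1 ⋆ b2
(b5 ⋆ b3) spells out as b5 ⋆ b3
(b6 ⋆ b4) spells out as b6 ⋆ b4
((b5 ⋆ b3) ⋆ (b6 ⋆ b4)) spells out as b5 ⋆ b3 ⋆ b6 ⋆ b4
((b1 ⋆ b2) ⋆ ((b5 ⋆ b3) ⋆ (b6 ⋆ b4))) spells out as b1 ⋆ b2 ⋆ b5 ⋆ b3 ⋆ b6 ⋆ b4


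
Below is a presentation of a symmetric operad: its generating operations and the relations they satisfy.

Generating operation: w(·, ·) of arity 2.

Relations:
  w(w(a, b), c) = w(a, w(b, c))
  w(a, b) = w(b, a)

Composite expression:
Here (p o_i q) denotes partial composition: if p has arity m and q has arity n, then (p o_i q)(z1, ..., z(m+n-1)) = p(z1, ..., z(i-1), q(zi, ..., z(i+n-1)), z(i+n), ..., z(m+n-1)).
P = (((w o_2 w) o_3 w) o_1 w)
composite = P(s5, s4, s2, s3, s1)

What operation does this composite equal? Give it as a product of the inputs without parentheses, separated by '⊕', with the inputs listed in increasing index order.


Shape and order are irrelevant to w; the s-input set decides.
w(s5, s4) linearizes to s5 ⊕ s4
w(s3, s1) linearizes to s3 ⊕ s1
w(s2, w(s3, s1)) linearizes to s2 ⊕ s3 ⊕ s1
w(w(s5, s4), w(s2, w(s3, s1))) linearizes to s5 ⊕ s4 ⊕ s2 ⊕ s3 ⊕ s1
the factors in increasing index order: s1 ⊕ s2 ⊕ s3 ⊕ s4 ⊕ s5

s1 ⊕ s2 ⊕ s3 ⊕ s4 ⊕ s5


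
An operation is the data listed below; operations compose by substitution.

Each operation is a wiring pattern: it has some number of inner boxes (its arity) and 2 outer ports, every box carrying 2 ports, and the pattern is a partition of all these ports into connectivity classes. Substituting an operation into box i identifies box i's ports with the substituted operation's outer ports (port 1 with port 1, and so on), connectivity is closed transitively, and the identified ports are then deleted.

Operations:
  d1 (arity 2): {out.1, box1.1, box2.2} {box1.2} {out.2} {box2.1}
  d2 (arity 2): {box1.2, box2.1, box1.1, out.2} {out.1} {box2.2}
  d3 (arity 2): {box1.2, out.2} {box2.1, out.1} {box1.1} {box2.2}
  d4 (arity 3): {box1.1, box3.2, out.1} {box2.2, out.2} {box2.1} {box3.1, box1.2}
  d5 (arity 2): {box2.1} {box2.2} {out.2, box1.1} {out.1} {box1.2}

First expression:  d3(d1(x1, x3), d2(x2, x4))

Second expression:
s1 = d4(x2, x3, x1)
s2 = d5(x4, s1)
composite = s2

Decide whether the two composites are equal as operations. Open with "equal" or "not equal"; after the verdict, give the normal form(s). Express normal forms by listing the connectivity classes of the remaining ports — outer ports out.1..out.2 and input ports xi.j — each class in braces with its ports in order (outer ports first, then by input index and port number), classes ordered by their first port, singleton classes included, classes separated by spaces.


not equal; the first gives {out.1} {out.2} {x1.1, x3.2} {x1.2} {x2.1, x2.2, x4.1} {x3.1} {x4.2} and the second {out.1} {out.2, x4.1} {x1.1, x2.2} {x1.2, x2.1} {x3.1} {x3.2} {x4.2}

The first expression, normalized: {out.1} {out.2} {x1.1, x3.2} {x1.2} {x2.1, x2.2, x4.1} {x3.1} {x4.2}
The second expression, normalized: {out.1} {out.2, x4.1} {x1.1, x2.2} {x1.2, x2.1} {x3.1} {x3.2} {x4.2}
No match — not equal.


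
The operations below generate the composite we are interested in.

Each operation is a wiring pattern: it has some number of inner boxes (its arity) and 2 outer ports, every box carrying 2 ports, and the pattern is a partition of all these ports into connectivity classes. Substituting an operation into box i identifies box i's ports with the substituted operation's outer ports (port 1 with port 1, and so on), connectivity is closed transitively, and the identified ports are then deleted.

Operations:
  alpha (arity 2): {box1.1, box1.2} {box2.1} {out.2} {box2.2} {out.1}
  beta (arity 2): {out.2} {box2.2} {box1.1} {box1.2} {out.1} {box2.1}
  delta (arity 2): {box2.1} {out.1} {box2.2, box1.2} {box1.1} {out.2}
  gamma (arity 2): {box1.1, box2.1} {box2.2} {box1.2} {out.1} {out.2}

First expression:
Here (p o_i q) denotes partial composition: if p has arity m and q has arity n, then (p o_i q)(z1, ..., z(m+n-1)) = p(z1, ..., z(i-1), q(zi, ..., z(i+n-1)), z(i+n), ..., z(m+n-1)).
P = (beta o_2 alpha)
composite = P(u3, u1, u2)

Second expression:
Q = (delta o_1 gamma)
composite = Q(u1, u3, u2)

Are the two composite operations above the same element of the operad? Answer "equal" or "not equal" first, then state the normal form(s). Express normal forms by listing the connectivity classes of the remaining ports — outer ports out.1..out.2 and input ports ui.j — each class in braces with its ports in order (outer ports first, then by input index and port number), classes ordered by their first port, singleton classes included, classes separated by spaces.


not equal; the first gives {out.1} {out.2} {u1.1, u1.2} {u2.1} {u2.2} {u3.1} {u3.2} and the second {out.1} {out.2} {u1.1, u3.1} {u1.2} {u2.1} {u2.2} {u3.2}

Normal form of the first expression: {out.1} {out.2} {u1.1, u1.2} {u2.1} {u2.2} {u3.1} {u3.2}
Normal form of the second expression: {out.1} {out.2} {u1.1, u3.1} {u1.2} {u2.1} {u2.2} {u3.2}
The normal forms differ: not equal.


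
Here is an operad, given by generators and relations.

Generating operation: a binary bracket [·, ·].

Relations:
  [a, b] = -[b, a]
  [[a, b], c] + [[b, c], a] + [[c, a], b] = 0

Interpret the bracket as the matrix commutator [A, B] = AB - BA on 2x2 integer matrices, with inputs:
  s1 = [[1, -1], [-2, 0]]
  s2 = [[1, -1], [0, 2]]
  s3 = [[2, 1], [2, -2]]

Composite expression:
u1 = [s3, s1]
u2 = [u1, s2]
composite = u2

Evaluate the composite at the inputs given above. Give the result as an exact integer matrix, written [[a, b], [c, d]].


[s3, s1] = [[0, -5], [10, 0]]
[[s3, s1], s2] = [[10, -5], [-10, -10]]

[[10, -5], [-10, -10]]


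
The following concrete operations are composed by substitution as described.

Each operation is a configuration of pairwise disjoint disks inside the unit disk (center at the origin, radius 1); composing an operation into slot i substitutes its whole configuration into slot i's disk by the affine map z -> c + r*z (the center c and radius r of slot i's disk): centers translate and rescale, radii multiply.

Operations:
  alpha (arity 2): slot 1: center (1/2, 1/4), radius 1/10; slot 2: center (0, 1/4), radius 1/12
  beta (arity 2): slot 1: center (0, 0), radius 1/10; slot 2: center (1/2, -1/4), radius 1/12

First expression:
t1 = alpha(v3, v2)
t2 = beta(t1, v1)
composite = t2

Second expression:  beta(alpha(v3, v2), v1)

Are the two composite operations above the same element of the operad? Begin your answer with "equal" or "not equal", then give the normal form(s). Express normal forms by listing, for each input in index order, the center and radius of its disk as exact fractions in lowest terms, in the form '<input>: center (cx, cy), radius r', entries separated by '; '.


The first expression reduces to v1: center (1/2, -1/4), radius 1/12; v2: center (0, 1/40), radius 1/120; v3: center (1/20, 1/40), radius 1/100
The second expression reduces to v1: center (1/2, -1/4), radius 1/12; v2: center (0, 1/40), radius 1/120; v3: center (1/20, 1/40), radius 1/100
Both agree, so they are equal.

equal — both sides give v1: center (1/2, -1/4), radius 1/12; v2: center (0, 1/40), radius 1/120; v3: center (1/20, 1/40), radius 1/100


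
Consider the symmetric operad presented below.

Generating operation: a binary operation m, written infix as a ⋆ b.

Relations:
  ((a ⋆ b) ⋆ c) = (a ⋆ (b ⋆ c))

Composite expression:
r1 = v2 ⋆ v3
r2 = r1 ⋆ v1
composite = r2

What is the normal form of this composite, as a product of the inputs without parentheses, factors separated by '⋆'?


v2 ⋆ v3 ⋆ v1

The m-tree's shape is irrelevant; the v-reading-order decides.
(v2 ⋆ v3) linearizes to v2 ⋆ v3
((v2 ⋆ v3) ⋆ v1) linearizes to v2 ⋆ v3 ⋆ v1


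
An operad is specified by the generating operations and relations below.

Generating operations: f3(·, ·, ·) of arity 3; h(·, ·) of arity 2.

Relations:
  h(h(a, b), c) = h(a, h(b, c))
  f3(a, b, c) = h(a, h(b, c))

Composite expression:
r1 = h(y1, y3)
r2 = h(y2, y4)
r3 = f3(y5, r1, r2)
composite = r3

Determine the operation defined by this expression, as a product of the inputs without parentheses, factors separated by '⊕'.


y5 ⊕ y1 ⊕ y3 ⊕ y2 ⊕ y4


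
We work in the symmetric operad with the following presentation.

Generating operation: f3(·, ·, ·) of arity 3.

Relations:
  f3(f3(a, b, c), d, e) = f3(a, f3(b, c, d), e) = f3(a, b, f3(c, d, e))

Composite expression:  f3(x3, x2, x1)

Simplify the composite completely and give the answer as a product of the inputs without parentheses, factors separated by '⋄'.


x3 ⋄ x2 ⋄ x1

All parenthesizations of f3 agree; list the x-inputs left to right.
f3(x3, x2, x1) flattens to x3 ⋄ x2 ⋄ x1


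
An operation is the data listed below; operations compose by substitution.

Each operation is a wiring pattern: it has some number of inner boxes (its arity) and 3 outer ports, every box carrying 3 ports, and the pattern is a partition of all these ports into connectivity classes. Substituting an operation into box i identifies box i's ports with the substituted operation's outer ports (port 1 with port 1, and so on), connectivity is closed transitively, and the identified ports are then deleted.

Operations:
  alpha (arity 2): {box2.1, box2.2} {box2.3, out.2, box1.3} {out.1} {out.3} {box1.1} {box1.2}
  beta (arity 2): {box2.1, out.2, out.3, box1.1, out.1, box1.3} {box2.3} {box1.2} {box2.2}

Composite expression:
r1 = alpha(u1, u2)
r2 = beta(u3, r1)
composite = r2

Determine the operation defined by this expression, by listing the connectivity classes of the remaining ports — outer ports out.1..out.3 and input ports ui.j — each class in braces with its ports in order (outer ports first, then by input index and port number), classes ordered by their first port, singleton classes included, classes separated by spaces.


After gluing at beta, chains via deleted ports link the u-ports.
the subtree at alpha composes to {out.1} {out.2, u1.3, u2.3} {out.3} {u1.1} {u1.2} {u2.1, u2.2} on (u1, u2); out.j = own outer ports
the subtree at beta composes to {out.1, out.2, out.3, u3.1, u3.3} {u1.1} {u1.2} {u1.3, u2.3} {u2.1, u2.2} {u3.2} on (u3, u1, u2); out.j = own outer ports

{out.1, out.2, out.3, u3.1, u3.3} {u1.1} {u1.2} {u1.3, u2.3} {u2.1, u2.2} {u3.2}


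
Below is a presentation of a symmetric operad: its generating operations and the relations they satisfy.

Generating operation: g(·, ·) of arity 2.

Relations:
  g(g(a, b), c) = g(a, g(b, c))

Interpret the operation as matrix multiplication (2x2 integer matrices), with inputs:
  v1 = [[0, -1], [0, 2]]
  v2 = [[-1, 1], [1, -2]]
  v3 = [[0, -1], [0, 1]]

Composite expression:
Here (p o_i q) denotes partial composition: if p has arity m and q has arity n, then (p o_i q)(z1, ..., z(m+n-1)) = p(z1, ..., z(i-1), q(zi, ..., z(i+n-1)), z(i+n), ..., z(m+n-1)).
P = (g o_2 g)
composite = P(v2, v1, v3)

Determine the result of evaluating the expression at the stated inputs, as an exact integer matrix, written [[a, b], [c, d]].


[[0, 3], [0, -5]]

g(v1, v3) = [[0, -1], [0, 2]]
g(v2, g(v1, v3)) = [[0, 3], [0, -5]]


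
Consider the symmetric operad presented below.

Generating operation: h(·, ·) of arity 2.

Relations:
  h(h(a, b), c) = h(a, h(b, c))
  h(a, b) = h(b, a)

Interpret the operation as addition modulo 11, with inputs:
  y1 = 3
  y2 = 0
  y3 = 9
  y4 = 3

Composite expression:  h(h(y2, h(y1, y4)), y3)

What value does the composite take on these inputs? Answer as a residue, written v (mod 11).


4 (mod 11)

h(y1, y4) = 6
h(y2, h(y1, y4)) = 6
h(h(y2, h(y1, y4)), y3) = 4


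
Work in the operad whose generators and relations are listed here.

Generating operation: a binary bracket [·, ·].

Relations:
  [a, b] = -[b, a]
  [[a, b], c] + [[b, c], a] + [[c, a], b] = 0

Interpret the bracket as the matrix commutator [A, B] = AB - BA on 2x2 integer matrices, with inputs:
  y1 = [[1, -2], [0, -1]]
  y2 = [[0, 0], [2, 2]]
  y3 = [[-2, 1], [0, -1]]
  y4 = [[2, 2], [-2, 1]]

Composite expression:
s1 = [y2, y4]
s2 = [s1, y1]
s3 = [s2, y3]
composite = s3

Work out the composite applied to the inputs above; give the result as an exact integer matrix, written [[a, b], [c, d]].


[[4, 16], [4, -4]]

[y2, y4] = [[-4, -4], [-2, 4]]
[[y2, y4], y1] = [[-4, 24], [-4, 4]]
[[[y2, y4], y1], y3] = [[4, 16], [4, -4]]


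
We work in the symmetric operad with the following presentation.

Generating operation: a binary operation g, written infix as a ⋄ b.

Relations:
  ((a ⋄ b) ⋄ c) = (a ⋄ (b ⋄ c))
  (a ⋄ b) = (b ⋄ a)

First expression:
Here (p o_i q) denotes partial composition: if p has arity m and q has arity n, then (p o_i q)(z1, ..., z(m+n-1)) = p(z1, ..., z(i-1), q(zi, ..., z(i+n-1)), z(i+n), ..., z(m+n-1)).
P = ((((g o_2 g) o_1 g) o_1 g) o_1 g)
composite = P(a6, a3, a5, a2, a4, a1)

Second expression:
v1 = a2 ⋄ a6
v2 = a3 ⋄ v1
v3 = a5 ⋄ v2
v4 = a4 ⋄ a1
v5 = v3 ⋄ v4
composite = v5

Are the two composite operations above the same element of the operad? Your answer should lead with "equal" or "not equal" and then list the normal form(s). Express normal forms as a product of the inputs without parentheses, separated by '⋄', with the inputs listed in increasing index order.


Normal form of the first expression: a1 ⋄ a2 ⋄ a3 ⋄ a4 ⋄ a5 ⋄ a6
Normal form of the second expression: a1 ⋄ a2 ⋄ a3 ⋄ a4 ⋄ a5 ⋄ a6
The forms coincide; equal.

equal: each reduces to a1 ⋄ a2 ⋄ a3 ⋄ a4 ⋄ a5 ⋄ a6


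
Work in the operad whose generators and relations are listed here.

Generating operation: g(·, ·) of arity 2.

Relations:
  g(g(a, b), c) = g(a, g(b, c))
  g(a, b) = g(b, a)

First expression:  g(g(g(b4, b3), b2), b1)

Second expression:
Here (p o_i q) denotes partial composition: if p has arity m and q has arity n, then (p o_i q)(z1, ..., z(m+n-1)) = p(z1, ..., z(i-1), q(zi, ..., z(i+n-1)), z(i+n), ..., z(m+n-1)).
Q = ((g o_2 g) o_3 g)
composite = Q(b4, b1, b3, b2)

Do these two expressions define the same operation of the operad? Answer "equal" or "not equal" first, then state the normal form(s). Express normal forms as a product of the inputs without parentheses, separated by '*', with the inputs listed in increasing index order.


equal; the common form is b1 * b2 * b3 * b4


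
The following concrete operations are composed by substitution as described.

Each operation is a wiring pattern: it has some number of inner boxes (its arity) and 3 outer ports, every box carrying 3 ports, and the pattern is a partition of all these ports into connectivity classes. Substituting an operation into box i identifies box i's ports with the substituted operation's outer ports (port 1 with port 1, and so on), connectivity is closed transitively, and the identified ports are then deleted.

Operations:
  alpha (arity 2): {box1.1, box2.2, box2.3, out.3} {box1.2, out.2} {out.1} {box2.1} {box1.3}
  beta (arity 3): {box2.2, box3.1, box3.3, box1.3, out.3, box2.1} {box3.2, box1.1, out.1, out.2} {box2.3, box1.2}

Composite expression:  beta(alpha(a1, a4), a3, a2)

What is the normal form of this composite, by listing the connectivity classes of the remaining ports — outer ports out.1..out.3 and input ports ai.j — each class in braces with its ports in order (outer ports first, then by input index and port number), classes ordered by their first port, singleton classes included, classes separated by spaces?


{out.1, out.2, a2.2} {out.3, a1.1, a2.1, a2.3, a3.1, a3.2, a4.2, a4.3} {a1.2, a3.3} {a1.3} {a4.1}

Treat the ports identified at beta as solder joints: merge, then drop.
alpha over (a1, a4) gives {out.1} {out.2, a1.2} {out.3, a1.1, a4.2, a4.3} {a1.3} {a4.1}, out.j being that stage's outer ports
beta over (a1, a4, a3, a2) gives {out.1, out.2, a2.2} {out.3, a1.1, a2.1, a2.3, a3.1, a3.2, a4.2, a4.3} {a1.2, a3.3} {a1.3} {a4.1}, out.j being that stage's outer ports


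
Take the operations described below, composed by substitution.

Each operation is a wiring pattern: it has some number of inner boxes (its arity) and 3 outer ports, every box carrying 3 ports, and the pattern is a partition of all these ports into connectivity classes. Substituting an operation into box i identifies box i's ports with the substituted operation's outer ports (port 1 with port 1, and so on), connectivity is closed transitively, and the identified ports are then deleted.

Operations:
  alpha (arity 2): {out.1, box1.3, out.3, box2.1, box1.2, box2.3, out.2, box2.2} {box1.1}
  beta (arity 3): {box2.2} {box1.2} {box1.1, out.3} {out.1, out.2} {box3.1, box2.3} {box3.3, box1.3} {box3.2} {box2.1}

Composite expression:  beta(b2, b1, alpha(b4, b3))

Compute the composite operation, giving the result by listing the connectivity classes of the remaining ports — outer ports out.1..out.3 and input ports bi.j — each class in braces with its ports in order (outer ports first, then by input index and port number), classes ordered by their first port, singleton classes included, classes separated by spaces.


{out.1, out.2} {out.3, b2.1} {b1.1} {b1.2} {b1.3, b2.3, b3.1, b3.2, b3.3, b4.2, b4.3} {b2.2} {b4.1}

Substituting into beta glues patterns; closure does the rest.
composing alpha on (b4, b3), with out.j its own outer ports: {out.1, out.2, out.3, b3.1, b3.2, b3.3, b4.2, b4.3} {b4.1}
composing beta on (b2, b1, b4, b3), with out.j its own outer ports: {out.1, out.2} {out.3, b2.1} {b1.1} {b1.2} {b1.3, b2.3, b3.1, b3.2, b3.3, b4.2, b4.3} {b2.2} {b4.1}


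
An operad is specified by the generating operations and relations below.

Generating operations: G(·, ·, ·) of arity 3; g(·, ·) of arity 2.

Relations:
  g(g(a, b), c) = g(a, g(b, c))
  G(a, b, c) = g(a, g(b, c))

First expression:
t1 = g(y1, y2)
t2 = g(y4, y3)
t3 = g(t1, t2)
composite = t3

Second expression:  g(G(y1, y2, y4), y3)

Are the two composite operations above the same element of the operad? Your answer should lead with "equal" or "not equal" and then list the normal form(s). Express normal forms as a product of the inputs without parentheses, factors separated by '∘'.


equal; both compose to y1 ∘ y2 ∘ y4 ∘ y3

The first expression reduces to y1 ∘ y2 ∘ y4 ∘ y3
The second expression reduces to y1 ∘ y2 ∘ y4 ∘ y3
Identical normal forms: equal.


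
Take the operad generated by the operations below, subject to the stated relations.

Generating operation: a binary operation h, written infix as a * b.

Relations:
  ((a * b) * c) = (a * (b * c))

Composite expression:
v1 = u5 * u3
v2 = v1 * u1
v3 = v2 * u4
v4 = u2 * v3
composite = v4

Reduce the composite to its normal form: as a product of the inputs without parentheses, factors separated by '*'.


u2 * u5 * u3 * u1 * u4

All parenthesizations of h agree; list the u-inputs left to right.
(u5 * u3) unparenthesizes to u5 * u3
((u5 * u3) * u1) unparenthesizes to u5 * u3 * u1
(((u5 * u3) * u1) * u4) unparenthesizes to u5 * u3 * u1 * u4
(u2 * (((u5 * u3) * u1) * u4)) unparenthesizes to u2 * u5 * u3 * u1 * u4


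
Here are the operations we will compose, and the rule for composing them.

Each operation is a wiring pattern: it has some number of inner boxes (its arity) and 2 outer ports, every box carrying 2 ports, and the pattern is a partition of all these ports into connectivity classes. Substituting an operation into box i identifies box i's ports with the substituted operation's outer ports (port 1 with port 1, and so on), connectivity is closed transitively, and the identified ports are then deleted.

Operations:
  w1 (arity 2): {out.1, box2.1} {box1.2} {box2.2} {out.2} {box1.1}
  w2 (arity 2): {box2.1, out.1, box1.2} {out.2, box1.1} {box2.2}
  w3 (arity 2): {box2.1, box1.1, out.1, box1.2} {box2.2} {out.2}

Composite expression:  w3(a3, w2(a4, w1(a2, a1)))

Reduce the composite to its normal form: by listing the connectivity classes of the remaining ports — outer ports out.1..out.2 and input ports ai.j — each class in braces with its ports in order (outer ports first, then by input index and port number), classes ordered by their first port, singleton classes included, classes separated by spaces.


Two ports join when wires chain via w3-identified ports.
through w1, on inputs (a2, a1): {out.1, a1.1} {out.2} {a1.2} {a2.1} {a2.2} (out.j = stage outer ports)
through w2, on inputs (a4, a2, a1): {out.1, a1.1, a4.2} {out.2, a4.1} {a1.2} {a2.1} {a2.2} (out.j = stage outer ports)
through w3, on inputs (a3, a4, a2, a1): {out.1, a1.1, a3.1, a3.2, a4.2} {out.2} {a1.2} {a2.1} {a2.2} {a4.1} (out.j = stage outer ports)

{out.1, a1.1, a3.1, a3.2, a4.2} {out.2} {a1.2} {a2.1} {a2.2} {a4.1}


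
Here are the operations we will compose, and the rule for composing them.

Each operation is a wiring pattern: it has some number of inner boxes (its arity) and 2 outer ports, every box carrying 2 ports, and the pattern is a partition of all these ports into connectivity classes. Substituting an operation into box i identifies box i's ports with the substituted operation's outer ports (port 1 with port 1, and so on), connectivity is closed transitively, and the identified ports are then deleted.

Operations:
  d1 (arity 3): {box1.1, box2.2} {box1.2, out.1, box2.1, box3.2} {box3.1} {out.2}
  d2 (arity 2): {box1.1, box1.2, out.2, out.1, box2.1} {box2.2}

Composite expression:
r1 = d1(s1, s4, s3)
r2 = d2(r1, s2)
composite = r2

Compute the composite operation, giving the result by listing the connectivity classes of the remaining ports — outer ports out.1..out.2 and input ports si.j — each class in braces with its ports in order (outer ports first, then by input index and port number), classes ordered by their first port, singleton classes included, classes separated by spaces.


Treat the ports identified at d2 as solder joints: merge, then drop.
after d1, the pattern on (s1, s4, s3) reads {out.1, s1.2, s3.2, s4.1} {out.2} {s1.1, s4.2} {s3.1} (out.j = its outer ports)
after d2, the pattern on (s1, s4, s3, s2) reads {out.1, out.2, s1.2, s2.1, s3.2, s4.1} {s1.1, s4.2} {s2.2} {s3.1} (out.j = its outer ports)

{out.1, out.2, s1.2, s2.1, s3.2, s4.1} {s1.1, s4.2} {s2.2} {s3.1}


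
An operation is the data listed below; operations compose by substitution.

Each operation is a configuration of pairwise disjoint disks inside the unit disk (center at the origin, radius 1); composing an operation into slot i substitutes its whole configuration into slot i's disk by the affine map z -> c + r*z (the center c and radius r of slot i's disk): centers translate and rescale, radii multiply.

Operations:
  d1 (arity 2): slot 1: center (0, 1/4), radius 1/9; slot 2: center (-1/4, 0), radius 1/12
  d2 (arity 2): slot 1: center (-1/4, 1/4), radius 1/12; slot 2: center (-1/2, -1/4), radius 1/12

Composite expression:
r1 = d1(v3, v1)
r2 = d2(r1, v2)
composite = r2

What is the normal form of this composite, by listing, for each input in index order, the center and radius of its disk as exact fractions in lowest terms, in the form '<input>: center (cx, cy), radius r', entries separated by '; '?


v1: center (-13/48, 1/4), radius 1/144; v2: center (-1/2, -1/4), radius 1/12; v3: center (-1/4, 13/48), radius 1/108

Nesting under d2 composes maps z -> c + r*z down each v-path.
v3: after 2 affine steps, its disk has center (-1/4, 13/48), radius 1/108
v1: after 2 affine steps, its disk has center (-13/48, 1/4), radius 1/144
v2: after 1 affine step, its disk has center (-1/2, -1/4), radius 1/12


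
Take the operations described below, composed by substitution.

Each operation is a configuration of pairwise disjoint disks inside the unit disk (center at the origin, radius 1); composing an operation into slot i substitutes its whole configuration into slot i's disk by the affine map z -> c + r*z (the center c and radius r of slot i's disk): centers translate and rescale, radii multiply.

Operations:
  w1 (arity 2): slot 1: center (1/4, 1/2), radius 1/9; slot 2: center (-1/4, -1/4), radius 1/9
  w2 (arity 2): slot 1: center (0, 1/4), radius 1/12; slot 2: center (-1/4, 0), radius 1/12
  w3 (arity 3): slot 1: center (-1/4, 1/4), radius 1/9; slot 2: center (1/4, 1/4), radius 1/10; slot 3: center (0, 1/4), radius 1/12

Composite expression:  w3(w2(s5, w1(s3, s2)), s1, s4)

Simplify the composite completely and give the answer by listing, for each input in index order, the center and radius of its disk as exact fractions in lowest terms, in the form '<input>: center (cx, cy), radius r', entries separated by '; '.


Follow each s-input down from w3: c' goes to c + r*c', radius to r*r'.
s5 passes through 2 substitutions, ending at center (-1/4, 5/18), radius 1/108
s3 passes through 3 substitutions, ending at center (-119/432, 55/216), radius 1/972
s2 passes through 3 substitutions, ending at center (-121/432, 107/432), radius 1/972
s1 passes through 1 substitution, ending at center (1/4, 1/4), radius 1/10
s4 passes through 1 substitution, ending at center (0, 1/4), radius 1/12

s1: center (1/4, 1/4), radius 1/10; s2: center (-121/432, 107/432), radius 1/972; s3: center (-119/432, 55/216), radius 1/972; s4: center (0, 1/4), radius 1/12; s5: center (-1/4, 5/18), radius 1/108
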